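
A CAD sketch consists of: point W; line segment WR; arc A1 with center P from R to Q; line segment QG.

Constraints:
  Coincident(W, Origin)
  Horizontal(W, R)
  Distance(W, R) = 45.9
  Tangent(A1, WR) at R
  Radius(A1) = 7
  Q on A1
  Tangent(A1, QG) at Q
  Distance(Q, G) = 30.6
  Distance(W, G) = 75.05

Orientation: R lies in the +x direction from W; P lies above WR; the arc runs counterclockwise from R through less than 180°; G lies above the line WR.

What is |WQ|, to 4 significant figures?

51.55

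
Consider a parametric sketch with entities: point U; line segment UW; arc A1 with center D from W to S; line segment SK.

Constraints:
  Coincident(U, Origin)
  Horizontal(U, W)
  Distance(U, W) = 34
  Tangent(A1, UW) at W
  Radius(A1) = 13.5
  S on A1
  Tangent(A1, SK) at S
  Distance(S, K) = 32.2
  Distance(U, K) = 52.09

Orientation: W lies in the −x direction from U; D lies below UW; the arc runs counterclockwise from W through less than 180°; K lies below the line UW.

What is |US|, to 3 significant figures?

49.5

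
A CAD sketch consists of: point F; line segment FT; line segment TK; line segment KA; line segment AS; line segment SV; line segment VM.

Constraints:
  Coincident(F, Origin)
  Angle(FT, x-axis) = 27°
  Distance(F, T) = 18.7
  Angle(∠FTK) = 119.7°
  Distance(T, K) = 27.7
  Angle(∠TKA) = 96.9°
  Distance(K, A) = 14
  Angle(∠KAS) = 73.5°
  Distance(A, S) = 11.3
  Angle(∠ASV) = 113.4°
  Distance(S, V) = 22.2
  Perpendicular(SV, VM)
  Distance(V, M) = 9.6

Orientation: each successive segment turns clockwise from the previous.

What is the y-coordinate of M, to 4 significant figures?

6.156

F is at the origin; FT runs at 27.0° with length 18.7, so T = (16.66, 8.490). ∠FTK = 119.7° gives TK at -33.30° from the x-axis; with |TK| = 27.7, K = (39.81, -6.718). ∠TKA = 96.9° gives KA at -116.4° from the x-axis; with |KA| = 14.0, A = (33.59, -19.26). ∠KAS = 73.5° gives AS at 137.1° from the x-axis; with |AS| = 11.3, S = (25.31, -11.57). ∠ASV = 113.4° gives SV at 70.50° from the x-axis; with |SV| = 22.2, V = (32.72, 9.361). The perpendicularity gives VM at right angles to SV, so VM runs at -19.50°; with |VM| = 9.6, M = (41.77, 6.156). So M.y = 6.156.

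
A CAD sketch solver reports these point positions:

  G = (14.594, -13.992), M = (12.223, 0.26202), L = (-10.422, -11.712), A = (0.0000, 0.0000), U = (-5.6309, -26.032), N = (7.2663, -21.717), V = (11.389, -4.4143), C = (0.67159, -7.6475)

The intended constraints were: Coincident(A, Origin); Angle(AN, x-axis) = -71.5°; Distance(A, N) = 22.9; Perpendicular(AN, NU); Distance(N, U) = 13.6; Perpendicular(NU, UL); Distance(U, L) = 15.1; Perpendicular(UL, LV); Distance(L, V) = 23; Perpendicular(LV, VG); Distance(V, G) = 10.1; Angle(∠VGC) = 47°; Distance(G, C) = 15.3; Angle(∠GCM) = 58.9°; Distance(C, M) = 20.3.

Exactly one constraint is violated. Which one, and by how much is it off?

Distance(C, M) = 20.3 — off by 6.30.

A = (0.00, 0.00) ✓; AN at -71.50° ✓; |AN| = 22.90 ✓; ∠(AN, NU) = 90.00° ✓; |NU| = 13.60 ✓; ∠(NU, UL) = 90.00° ✓; |UL| = 15.10 ✓; ∠(UL, LV) = 90.00° ✓; |LV| = 23.00 ✓; ∠(LV, VG) = 90.00° ✓; |VG| = 10.10 ✓; ∠VGC = 47.00° ✓; |GC| = 15.30 ✓; ∠GCM = 58.90° ✓; |CM| = 14.00 ✗.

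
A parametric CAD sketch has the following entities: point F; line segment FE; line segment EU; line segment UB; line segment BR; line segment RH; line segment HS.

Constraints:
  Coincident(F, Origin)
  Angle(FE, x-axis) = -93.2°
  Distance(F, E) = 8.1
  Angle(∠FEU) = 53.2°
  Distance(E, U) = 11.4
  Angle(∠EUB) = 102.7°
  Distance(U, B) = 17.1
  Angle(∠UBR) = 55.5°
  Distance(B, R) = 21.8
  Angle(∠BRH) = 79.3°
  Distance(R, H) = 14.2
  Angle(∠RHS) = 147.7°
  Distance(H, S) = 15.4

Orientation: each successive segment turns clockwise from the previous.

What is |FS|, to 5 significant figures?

20.132

F is at the origin; FE runs at -93.2° with length 8.1, so E = (-0.45215, -8.0874). ∠FEU = 53.2° gives EU at 140.00° from the x-axis; with |EU| = 11.4, U = (-9.1851, -0.75959). ∠EUB = 102.7° gives UB at 62.700° from the x-axis; with |UB| = 17.1, B = (-1.3422, 14.436). ∠UBR = 55.5° gives BR at -61.800° from the x-axis; with |BR| = 21.8, R = (8.9595, -4.7767). ∠BRH = 79.3° gives RH at -162.50° from the x-axis; with |RH| = 14.2, H = (-4.5833, -9.0467). ∠RHS = 147.7° gives HS at 165.20° from the x-axis; with |HS| = 15.4, S = (-19.472, -5.1128). Then |FS| = |S − F| = 20.132.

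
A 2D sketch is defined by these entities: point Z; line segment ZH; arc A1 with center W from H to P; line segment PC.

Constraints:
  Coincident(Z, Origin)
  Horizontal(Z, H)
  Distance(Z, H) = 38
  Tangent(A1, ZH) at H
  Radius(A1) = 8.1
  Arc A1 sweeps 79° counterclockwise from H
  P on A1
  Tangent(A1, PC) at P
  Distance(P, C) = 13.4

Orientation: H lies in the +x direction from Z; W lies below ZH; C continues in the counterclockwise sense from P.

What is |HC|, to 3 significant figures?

22.3

Z is at the origin; ZH is horizontal with |ZH| = 38.0 and H on the +x side, so H = (38.0, 0.00). A1 meets ZH tangentially, so WH is at right angles to ZH, so W = H + (0, -8.1) = (38.0, -8.10). On A1, H sits at bearing 90° from W; a 79° counterclockwise sweep puts P at bearing 169°, so P = W + 8.1·(cos 169°, sin 169°) = (30.0, -6.55). The tangent condition forces WP to be normal to PC, so PC runs along (−sin 169°, cos 169°); with |PC| = 13.4, C = (27.5, -19.7). Then |HC| = |C − H| = 22.3.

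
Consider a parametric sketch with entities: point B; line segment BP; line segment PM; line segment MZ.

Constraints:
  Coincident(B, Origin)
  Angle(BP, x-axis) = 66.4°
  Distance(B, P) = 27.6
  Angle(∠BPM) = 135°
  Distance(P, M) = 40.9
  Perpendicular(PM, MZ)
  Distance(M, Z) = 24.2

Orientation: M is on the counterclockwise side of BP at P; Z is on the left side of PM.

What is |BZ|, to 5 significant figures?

60.597

B is at the origin; BP runs at 66.4° with length 27.6, so P = 27.6·(cos 66.4°, sin 66.4°) = (11.050, 25.292). ∠BPM = 135.0°, so PM runs at 66.4° + (180° − 135.0°) = 111.40° from the x-axis; with |PM| = 40.9, M = P + 40.9·(cos 111.40°, sin 111.40°) = (-3.8738, 63.372). PM ⟂ MZ; with |MZ| = 24.2 on the left of PM, Z = M + 24.2·(-0.93106, -0.36488) = (-26.405, 54.542). Then |BZ| = |Z − B| = 60.597.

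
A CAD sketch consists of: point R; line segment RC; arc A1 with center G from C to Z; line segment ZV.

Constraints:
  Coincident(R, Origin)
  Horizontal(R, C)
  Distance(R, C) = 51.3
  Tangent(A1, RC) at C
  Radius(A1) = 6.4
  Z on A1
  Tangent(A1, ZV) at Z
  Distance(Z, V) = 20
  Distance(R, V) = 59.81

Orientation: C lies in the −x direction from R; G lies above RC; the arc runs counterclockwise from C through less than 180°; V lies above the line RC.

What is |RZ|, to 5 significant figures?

46.271

Checks: |GZ| = 6.400 ✓; ∠(GZ, ZV) = 90.00° ✓; |ZV| = 20.00 ✓; |RV| = 59.81 ✓.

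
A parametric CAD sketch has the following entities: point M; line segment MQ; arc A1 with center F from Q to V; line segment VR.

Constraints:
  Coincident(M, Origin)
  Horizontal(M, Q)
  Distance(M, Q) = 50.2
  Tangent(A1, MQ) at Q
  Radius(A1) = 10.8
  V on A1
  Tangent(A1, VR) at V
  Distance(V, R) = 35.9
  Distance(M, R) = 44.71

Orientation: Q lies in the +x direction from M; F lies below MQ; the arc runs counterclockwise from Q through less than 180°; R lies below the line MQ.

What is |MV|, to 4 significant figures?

41.03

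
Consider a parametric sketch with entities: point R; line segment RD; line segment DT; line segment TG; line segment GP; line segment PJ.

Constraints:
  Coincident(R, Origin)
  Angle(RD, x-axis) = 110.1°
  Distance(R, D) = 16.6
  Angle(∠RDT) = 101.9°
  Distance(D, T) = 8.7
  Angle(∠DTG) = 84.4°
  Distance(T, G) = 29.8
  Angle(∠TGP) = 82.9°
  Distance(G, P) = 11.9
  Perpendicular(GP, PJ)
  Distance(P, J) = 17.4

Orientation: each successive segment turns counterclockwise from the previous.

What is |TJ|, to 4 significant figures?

14.69

R is at the origin; RD runs at 110.1° with length 16.6, so D = (-5.705, 15.59). ∠RDT = 101.9° gives DT at -171.8° from the x-axis; with |DT| = 8.7, T = (-14.32, 14.35). ∠DTG = 84.4° gives TG at -76.20° from the x-axis; with |TG| = 29.8, G = (-7.208, -14.59). ∠TGP = 82.9° gives GP at 20.90° from the x-axis; with |GP| = 11.9, P = (3.910, -10.35). GP is perpendicular to PJ, so PJ runs at 110.9°; with |PJ| = 17.4, J = (-2.298, 5.909). Then |TJ| = |J − T| = 14.69.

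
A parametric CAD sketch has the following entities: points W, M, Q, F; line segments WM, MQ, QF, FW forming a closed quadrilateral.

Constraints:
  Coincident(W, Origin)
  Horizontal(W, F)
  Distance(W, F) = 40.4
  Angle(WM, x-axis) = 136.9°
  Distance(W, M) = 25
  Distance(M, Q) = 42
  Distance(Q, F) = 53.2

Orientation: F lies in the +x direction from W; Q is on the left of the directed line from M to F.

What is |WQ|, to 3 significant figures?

47.2

W is at the origin; W and F share the same y with |WF| = 40.4 and F in +x, so F = (40.4, 0). WM runs at 136.9° with |WM| = 25.0, so M = (-18.3, 17.1). Q is determined by |MQ| = 42.0 and |QF| = 53.2 together: it lies at the intersection of circle(M, 42.0) and circle(F, 53.2). With |MF| = 61.1, the foot of the radical line on MF is 21.8 from M and the perpendicular offset is √(42.0² − 21.8²) = 35.9. Taking the left-of-MF solution: Q = (12.7, 45.4).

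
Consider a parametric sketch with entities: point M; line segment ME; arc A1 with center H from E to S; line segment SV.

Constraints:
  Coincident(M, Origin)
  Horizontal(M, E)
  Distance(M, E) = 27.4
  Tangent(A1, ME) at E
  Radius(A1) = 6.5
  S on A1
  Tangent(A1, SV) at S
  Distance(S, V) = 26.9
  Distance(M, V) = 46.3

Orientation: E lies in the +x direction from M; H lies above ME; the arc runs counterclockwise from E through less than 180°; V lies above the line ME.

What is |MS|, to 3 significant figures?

34.6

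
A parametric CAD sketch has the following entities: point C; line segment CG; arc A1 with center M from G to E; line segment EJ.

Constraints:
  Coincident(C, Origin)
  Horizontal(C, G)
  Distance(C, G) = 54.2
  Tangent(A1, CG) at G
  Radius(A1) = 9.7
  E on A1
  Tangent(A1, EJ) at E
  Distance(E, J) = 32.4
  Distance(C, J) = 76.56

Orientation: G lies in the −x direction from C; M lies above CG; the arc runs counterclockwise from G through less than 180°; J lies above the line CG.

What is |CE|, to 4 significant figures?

48.50

Checks: |ME| = 9.700 ✓; ∠(ME, EJ) = 90.00° ✓; |EJ| = 32.40 ✓; |CJ| = 76.56 ✓.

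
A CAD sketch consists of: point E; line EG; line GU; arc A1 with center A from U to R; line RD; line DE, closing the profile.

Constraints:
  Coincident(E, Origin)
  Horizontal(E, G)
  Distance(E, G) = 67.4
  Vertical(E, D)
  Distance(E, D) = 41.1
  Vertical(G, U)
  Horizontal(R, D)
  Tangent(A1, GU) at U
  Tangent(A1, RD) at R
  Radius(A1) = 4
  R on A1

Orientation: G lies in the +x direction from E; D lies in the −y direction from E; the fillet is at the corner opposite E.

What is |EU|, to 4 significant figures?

76.94

E is at the origin; E and G share the same y with |EG| = 67.4 and G on the +x side, so G = (67.40, 0.000). ED is vertical with |ED| = 41.1 and D on the −y side, so D = (0.000, -41.10). The virtual corner opposite E is at (67.40, -41.10). Since A1 is tangent to GU there, AU ⟂ GU and A1 meets RD tangentially, so AR is at right angles to RD, with radius 4.0, so the center A sits 4.0 in from both sides at A = (63.40, -37.10). That places the tangent points at U = (67.40, -37.10) on GU and R = (63.40, -41.10) on RD. Then |EU| = |U − E| = 76.94.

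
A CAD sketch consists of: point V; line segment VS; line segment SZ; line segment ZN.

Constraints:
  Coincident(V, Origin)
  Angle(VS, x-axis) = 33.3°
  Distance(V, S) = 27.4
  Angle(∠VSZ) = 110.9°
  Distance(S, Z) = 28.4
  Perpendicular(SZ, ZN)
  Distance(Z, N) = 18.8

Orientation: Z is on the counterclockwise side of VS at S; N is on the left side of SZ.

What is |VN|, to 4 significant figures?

38.78

∠VSZ = 110.9°, so SZ runs at 33.3° + (180° − 110.9°) = 102.4° from the x-axis; with |SZ| = 28.4, Z = S + 28.4·(cos 102.4°, sin 102.4°) = (16.80, 42.78). SZ is perpendicular to ZN; with |ZN| = 18.8 on the left of SZ, N = Z + 18.8·(-0.9767, -0.2147) = (-1.559, 38.74). Then |VN| = |N − V| = 38.78.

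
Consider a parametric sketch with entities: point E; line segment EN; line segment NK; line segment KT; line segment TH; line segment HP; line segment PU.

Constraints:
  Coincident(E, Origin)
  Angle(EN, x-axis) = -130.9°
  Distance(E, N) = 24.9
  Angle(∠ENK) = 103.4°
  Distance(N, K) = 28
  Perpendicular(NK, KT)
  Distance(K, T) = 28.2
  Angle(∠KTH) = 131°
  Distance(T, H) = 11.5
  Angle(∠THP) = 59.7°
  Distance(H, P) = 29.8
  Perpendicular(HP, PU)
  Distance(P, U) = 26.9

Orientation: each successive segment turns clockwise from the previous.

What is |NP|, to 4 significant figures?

15.23

E is at the origin; EN runs at -130.9° with length 24.9, so N = (-16.30, -18.82). ∠ENK = 103.4° gives NK at 152.5° from the x-axis; with |NK| = 28.0, K = (-41.14, -5.892). NK ⟂ KT, so KT runs at 62.50°; with |KT| = 28.2, T = (-28.12, 19.12). ∠KTH = 131.0° gives TH at 13.50° from the x-axis; with |TH| = 11.5, H = (-16.94, 21.81). ∠THP = 59.7° gives HP at -106.8° from the x-axis; with |HP| = 29.8, P = (-25.55, -6.722). Then |NP| = |P − N| = 15.23.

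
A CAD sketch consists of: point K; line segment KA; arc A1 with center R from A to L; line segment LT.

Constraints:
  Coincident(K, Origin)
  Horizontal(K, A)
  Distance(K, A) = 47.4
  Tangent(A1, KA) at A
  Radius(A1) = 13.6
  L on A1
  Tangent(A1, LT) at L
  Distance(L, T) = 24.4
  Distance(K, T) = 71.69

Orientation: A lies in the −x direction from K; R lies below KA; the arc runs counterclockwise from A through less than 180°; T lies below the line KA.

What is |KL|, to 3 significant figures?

62.5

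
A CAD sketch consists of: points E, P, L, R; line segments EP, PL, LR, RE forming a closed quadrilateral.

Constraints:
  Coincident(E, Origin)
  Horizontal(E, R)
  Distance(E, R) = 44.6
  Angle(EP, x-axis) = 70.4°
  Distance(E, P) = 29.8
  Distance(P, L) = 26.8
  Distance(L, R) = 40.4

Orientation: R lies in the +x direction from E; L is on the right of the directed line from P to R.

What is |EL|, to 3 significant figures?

4.65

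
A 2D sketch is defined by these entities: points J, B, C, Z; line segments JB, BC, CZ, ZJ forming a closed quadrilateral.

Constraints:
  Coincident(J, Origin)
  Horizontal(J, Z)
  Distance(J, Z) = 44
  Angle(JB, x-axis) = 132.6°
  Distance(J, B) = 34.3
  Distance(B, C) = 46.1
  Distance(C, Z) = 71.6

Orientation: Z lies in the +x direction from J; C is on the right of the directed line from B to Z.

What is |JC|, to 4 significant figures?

32.16

J is at the origin; JZ is horizontal with |JZ| = 44.0 and Z in +x, so Z = (44.0, 0). JB runs at 132.6° with |JB| = 34.3, so B = (-23.22, 25.25). C is determined by |BC| = 46.1 and |CZ| = 71.6 together: it lies at the intersection of circle(B, 46.1) and circle(Z, 71.6). With |BZ| = 71.80, the foot of the radical line on BZ is 15.00 from B and the perpendicular offset is √(46.1² − 15.00²) = 43.59. Taking the right-of-BZ solution: C = (-24.50, -20.83).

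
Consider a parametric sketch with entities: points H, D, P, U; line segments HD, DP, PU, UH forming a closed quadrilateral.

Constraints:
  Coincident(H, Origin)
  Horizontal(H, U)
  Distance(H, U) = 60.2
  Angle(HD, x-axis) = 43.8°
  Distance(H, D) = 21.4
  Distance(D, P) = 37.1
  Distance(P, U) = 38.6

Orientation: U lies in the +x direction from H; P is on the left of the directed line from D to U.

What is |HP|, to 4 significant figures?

58.33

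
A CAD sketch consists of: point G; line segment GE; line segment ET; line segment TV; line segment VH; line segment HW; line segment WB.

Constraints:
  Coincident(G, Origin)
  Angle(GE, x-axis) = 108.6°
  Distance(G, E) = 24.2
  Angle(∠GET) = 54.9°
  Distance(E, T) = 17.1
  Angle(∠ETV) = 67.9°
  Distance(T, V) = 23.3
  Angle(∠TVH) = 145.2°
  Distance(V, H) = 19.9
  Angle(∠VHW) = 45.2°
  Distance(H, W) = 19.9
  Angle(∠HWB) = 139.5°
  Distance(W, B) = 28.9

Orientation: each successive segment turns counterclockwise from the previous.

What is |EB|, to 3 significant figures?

19.1

∠VHW = 45.2° gives HW at 155° from the x-axis; with |HW| = 19.9, W = (5.28, 18.7). ∠HWB = 139.5° gives WB at -164° from the x-axis; with |WB| = 28.9, B = (-22.5, 10.8). Then |EB| = |B − E| = 19.1.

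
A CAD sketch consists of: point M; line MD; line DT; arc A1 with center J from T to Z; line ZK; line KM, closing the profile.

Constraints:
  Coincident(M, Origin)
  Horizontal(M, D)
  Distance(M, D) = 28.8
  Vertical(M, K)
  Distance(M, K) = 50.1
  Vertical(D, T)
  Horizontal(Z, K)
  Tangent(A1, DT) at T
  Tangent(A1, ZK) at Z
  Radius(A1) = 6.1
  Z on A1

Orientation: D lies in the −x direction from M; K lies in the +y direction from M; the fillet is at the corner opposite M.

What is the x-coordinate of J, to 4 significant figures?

-22.70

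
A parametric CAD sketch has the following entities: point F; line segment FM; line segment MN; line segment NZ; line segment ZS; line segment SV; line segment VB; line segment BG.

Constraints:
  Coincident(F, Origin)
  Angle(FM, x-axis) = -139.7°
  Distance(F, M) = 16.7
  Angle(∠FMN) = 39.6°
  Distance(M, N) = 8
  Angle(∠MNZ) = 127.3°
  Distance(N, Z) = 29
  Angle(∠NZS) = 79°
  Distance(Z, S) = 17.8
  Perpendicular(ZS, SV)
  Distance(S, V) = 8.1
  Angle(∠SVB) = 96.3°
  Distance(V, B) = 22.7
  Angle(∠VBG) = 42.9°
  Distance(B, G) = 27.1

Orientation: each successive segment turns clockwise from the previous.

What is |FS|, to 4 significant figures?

20.57

F is at the origin; FM runs at -139.7° with length 16.7, so M = (-12.74, -10.80). ∠FMN = 39.6° gives MN at 79.90° from the x-axis; with |MN| = 8.0, N = (-11.33, -2.925). ∠MNZ = 127.3° gives NZ at 27.20° from the x-axis; with |NZ| = 29.0, Z = (14.46, 10.33). ∠NZS = 79.0° gives ZS at -73.80° from the x-axis; with |ZS| = 17.8, S = (19.43, -6.763). Then |FS| = |S − F| = 20.57.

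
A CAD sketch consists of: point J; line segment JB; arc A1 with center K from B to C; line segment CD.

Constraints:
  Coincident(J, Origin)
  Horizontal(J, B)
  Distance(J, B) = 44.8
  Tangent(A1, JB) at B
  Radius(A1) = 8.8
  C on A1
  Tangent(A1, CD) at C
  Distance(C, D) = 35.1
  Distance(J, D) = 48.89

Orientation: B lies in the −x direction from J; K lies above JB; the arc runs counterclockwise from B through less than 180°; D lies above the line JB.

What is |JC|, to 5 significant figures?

36.878

J is at the origin; J and B share the same y with |JB| = 44.8 and B on the −x side, so B = (-44.800, 0.0000). Tangency of A1 to JB means the radius KB is perpendicular to JB, so K = B + (0, 8.8) = (-44.800, 8.8000). Since KC ⟂ CD (tangency), |KD| = √(8.8² + 35.1²) = 36.186 regardless of where C sits on A1. So D lies on both circle(J, 48.89) and circle(K, 36.186); the above-JB intersection is D = (-27.369, 40.511). C is the foot of the tangent from D: C = (-36.289, 6.5637).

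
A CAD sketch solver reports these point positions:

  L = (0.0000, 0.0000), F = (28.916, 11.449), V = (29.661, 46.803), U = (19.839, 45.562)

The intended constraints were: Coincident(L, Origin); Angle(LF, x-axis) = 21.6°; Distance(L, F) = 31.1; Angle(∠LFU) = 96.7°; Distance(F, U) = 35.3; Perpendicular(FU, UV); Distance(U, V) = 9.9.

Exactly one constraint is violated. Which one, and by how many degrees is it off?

Perpendicular(FU, UV) — off by 7.70°.

L = (0.00, 0.00) ✓; LF at 21.60° ✓; |LF| = 31.10 ✓; ∠LFU = 96.70° ✓; |FU| = 35.30 ✓; ∠(FU, UV) = 97.70° ✗; |UV| = 9.900 ✓.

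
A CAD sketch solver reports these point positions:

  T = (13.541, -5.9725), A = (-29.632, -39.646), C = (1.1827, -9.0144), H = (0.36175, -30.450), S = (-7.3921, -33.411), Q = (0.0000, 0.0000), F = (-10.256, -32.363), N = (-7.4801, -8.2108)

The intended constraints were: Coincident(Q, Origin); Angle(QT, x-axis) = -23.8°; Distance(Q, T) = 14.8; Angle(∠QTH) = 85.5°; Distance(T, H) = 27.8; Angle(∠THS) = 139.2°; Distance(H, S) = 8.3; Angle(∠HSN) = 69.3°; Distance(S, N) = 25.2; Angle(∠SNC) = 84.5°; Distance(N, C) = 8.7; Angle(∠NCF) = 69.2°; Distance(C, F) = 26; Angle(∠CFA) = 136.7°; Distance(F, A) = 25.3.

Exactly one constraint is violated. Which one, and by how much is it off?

Distance(F, A) = 25.3 — off by 4.60.

Q = (0.00, 0.00) ✓; QT at -23.80° ✓; |QT| = 14.80 ✓; ∠QTH = 85.50° ✓; |TH| = 27.80 ✓; ∠THS = 139.2° ✓; |HS| = 8.300 ✓; ∠HSN = 69.30° ✓; |SN| = 25.20 ✓; ∠SNC = 84.50° ✓; |NC| = 8.700 ✓; ∠NCF = 69.20° ✓; |CF| = 26.00 ✓; ∠CFA = 136.7° ✓; |FA| = 20.70 ✗.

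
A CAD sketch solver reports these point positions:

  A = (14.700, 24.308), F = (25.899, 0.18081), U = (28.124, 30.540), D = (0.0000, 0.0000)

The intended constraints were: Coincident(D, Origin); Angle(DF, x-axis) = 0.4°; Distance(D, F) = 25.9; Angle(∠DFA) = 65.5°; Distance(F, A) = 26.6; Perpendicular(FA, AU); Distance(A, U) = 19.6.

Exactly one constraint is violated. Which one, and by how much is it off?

Distance(A, U) = 19.6 — off by 4.80.

D = (0.00, 0.00) ✓; DF at 0.4000° ✓; |DF| = 25.90 ✓; ∠DFA = 65.50° ✓; |FA| = 26.60 ✓; ∠(FA, AU) = 90.00° ✓; |AU| = 14.80 ✗.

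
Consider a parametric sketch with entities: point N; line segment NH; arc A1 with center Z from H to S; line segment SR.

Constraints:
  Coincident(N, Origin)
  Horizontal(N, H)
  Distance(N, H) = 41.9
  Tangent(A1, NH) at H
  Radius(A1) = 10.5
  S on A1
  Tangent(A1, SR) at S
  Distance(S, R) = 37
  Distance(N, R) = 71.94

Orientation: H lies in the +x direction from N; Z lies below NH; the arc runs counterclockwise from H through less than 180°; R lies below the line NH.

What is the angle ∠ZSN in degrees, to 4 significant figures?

118.4°

N is at the origin; NH is horizontal with |NH| = 41.9 and H on the +x side, so H = (41.90, 0.000). Since A1 is tangent to NH there, ZH ⟂ NH, so Z = H + (0, -10.5) = (41.90, -10.50). Since ZS ⟂ SR (tangency), |ZR| = √(10.5² + 37.0²) = 38.46 regardless of where S sits on A1. So R lies on both circle(N, 71.94) and circle(Z, 38.46); the below-NH intersection is R = (54.65, -46.79). S is the foot of the tangent from R: S = (33.32, -16.55).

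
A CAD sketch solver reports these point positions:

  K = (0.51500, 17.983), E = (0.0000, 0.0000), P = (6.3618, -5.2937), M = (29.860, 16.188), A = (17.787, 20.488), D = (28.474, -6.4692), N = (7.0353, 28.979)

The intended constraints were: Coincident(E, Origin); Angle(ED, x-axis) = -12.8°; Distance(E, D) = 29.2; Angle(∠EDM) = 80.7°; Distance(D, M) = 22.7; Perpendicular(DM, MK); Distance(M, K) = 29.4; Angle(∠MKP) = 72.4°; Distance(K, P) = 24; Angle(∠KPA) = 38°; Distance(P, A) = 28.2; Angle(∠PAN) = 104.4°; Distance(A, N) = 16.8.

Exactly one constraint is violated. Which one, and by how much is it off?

Distance(A, N) = 16.8 — off by 3.10.

E = (0.00, 0.00) ✓; ED at -12.80° ✓; |ED| = 29.20 ✓; ∠EDM = 80.70° ✓; |DM| = 22.70 ✓; ∠(DM, MK) = 90.00° ✓; |MK| = 29.40 ✓; ∠MKP = 72.40° ✓; |KP| = 24.00 ✓; ∠KPA = 38.00° ✓; |PA| = 28.20 ✓; ∠PAN = 104.4° ✓; |AN| = 13.70 ✗.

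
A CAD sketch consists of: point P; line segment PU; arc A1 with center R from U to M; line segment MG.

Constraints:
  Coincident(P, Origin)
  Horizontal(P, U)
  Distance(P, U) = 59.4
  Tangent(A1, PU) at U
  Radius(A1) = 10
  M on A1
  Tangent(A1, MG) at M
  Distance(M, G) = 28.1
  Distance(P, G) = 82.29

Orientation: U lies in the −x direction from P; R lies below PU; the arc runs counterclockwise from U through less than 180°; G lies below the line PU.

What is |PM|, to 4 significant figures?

69.75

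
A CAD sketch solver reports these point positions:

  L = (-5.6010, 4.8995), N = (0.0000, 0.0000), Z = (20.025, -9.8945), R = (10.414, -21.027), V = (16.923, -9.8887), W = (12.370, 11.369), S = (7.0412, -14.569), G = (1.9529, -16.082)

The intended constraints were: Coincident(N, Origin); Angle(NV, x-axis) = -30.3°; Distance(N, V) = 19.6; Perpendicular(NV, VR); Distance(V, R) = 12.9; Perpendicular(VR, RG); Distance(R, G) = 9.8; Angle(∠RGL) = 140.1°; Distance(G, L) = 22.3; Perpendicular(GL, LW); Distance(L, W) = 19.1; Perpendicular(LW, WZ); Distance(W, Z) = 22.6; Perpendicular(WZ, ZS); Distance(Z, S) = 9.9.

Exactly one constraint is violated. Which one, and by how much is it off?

Distance(Z, S) = 9.9 — off by 3.90.

N = (0.00, 0.00) ✓; NV at -30.30° ✓; |NV| = 19.60 ✓; ∠(NV, VR) = 90.00° ✓; |VR| = 12.90 ✓; ∠(VR, RG) = 90.00° ✓; |RG| = 9.800 ✓; ∠RGL = 140.1° ✓; |GL| = 22.30 ✓; ∠(GL, LW) = 90.00° ✓; |LW| = 19.10 ✓; ∠(LW, WZ) = 90.00° ✓; |WZ| = 22.60 ✓; ∠(WZ, ZS) = 90.00° ✓; |ZS| = 13.80 ✗.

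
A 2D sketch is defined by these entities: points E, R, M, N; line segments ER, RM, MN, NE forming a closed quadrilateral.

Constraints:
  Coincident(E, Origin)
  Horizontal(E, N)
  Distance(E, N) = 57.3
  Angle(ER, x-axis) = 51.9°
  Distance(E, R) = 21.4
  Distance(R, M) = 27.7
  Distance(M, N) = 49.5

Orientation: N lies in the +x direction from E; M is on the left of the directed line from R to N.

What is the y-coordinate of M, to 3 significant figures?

40.1

E is at the origin; E and N share the same y with |EN| = 57.3 and N in +x, so N = (57.3, 0). ER runs at 51.9° with |ER| = 21.4, so R = (13.2, 16.8). M is determined by |RM| = 27.7 and |MN| = 49.5 together: it lies at the intersection of circle(R, 27.7) and circle(N, 49.5). With |RN| = 47.2, the foot of the radical line on RN is 5.77 from R and the perpendicular offset is √(27.7² − 5.77²) = 27.1. Taking the left-of-RN solution: M = (28.3, 40.1).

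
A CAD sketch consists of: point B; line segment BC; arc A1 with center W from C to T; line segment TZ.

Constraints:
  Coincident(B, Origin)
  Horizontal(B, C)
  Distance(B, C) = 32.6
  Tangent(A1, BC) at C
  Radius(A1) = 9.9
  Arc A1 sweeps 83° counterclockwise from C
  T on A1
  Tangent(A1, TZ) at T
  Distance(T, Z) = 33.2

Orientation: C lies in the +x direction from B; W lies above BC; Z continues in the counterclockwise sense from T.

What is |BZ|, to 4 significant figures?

62.40

On A1, C sits at bearing -90° from W; an 83° counterclockwise sweep puts T at bearing -7°, so T = W + 9.9·(cos -7°, sin -7°) = (42.43, 8.693). Tangency of A1 to TZ means the radius WT is perpendicular to TZ, so TZ runs along (−sin -7°, cos -7°); with |TZ| = 33.2, Z = (46.47, 41.65). Then |BZ| = |Z − B| = 62.40.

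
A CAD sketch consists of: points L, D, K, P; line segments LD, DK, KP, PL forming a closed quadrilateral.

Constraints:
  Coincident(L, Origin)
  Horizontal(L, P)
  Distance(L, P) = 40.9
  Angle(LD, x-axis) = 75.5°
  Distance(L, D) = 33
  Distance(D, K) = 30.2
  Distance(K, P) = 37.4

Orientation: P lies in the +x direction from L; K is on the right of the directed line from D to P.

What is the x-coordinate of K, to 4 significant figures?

3.560

Checks: |DK| = 30.20 ✓; |KP| = 37.40 ✓.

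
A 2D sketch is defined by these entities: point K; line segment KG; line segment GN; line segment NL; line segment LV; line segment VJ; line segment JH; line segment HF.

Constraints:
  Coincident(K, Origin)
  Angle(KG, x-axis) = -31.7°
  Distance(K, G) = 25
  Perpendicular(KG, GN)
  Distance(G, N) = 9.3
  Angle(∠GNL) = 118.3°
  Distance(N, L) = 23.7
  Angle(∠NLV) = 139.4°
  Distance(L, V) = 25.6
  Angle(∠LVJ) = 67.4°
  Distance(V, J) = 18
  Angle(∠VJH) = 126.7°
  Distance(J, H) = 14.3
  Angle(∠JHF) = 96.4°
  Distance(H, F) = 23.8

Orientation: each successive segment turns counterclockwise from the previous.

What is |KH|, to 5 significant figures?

3.7142

K is at the origin; KG runs at -31.7° with length 25.0, so G = (21.270, -13.137). The perpendicularity gives GN at right angles to KG, so GN runs at 58.300°; with |GN| = 9.3, N = (26.157, -5.2242). ∠GNL = 118.3° gives NL at 120.00° from the x-axis; with |NL| = 23.7, L = (14.307, 15.301). ∠NLV = 139.4° gives LV at 160.60° from the x-axis; with |LV| = 25.6, V = (-9.8393, 23.804). ∠LVJ = 67.4° gives VJ at -86.800° from the x-axis; with |VJ| = 18.0, J = (-8.8345, 5.8319). ∠VJH = 126.7° gives JH at -33.500° from the x-axis; with |JH| = 14.3, H = (3.0900, -2.0608). Then |KH| = |H − K| = 3.7142.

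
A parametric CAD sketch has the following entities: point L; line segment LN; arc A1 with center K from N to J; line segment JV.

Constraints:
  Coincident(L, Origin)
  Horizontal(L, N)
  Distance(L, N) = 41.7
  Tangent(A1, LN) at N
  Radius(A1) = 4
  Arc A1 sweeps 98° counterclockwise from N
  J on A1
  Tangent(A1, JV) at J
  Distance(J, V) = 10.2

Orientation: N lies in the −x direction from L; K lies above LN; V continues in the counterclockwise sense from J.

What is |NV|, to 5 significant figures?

14.876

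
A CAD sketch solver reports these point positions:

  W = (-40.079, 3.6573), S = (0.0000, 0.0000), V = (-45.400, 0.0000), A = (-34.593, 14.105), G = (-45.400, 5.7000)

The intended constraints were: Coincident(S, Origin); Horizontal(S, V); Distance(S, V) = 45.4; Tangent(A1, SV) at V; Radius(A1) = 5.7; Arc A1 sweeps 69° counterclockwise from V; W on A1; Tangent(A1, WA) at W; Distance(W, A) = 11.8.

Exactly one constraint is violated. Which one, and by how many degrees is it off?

Tangent(A1, WA) at W — off by 6.70°.

S = (0.00, 0.00) ✓; S.y = 0.00, V.y = 0.00 ✓; |SV| = 45.40 ✓; ∠(GV, VS) = 90.00° ✓; |GV| = 5.700 ✓; bearing(G→W) − bearing(G→V) = 69.00° ✓; |GW| = 5.700 ✓; ∠(GW, WA) = 96.70° ✗; |WA| = 11.80 ✓.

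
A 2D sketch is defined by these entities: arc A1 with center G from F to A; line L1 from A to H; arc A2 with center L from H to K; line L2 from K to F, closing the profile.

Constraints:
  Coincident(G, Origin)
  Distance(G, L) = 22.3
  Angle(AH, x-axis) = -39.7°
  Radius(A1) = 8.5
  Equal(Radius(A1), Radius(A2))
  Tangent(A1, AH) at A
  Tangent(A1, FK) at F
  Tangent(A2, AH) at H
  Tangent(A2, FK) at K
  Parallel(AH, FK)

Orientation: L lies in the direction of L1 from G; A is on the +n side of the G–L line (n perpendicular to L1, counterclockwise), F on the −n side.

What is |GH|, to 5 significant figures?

23.865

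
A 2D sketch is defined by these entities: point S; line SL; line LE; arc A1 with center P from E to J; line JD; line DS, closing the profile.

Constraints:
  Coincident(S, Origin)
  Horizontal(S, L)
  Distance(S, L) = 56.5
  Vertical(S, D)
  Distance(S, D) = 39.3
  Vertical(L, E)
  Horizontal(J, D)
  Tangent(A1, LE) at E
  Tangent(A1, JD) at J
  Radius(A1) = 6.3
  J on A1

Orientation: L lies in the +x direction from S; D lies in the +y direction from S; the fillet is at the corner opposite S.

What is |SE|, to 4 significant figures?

65.43

S is at the origin; S and L share the same y with |SL| = 56.5 and L on the +x side, so L = (56.50, 0.000). S and D share the same x with |SD| = 39.3 and D on the +y side, so D = (0.000, 39.30). The virtual corner opposite S is at (56.50, 39.30). Tangency of A1 to LE means the radius PE is perpendicular to LE and the tangent condition forces PJ to be normal to JD, with radius 6.3, so the center P sits 6.3 in from both sides at P = (50.20, 33.00). That places the tangent points at E = (56.50, 33.00) on LE and J = (50.20, 39.30) on JD. Then |SE| = |E − S| = 65.43.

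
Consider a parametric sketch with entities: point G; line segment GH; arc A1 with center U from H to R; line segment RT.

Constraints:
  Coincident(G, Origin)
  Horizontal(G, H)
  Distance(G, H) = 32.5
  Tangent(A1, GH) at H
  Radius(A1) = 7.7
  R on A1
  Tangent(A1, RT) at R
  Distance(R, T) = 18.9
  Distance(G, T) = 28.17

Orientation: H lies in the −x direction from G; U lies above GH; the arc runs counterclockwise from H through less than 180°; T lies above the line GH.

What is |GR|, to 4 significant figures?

25.87

Checks: ∠(UH, HG) = 90.00° ✓; |UH| = 7.700 ✓; |UR| = 7.700 ✓; ∠(UR, RT) = 90.00° ✓; |RT| = 18.90 ✓; |GT| = 28.17 ✓.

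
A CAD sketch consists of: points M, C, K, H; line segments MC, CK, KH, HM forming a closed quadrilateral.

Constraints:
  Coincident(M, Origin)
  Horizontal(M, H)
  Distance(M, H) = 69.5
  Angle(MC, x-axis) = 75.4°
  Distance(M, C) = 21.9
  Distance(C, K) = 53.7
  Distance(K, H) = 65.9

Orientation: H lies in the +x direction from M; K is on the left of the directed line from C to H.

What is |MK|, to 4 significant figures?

73.63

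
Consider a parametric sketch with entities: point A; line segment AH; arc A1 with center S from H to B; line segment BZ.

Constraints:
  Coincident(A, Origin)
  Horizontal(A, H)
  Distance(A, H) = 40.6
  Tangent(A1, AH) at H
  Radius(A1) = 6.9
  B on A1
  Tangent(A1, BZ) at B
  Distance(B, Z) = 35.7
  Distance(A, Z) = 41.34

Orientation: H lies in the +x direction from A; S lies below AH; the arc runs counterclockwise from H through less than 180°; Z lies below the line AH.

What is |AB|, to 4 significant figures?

34.56

A is at the origin; A and H share the same y with |AH| = 40.6 and H on the +x side, so H = (40.60, 0.000). A1 meets AH tangentially, so SH is at right angles to AH, so S = H + (0, -6.9) = (40.60, -6.900). Since SB ⟂ BZ (tangency), |SZ| = √(6.9² + 35.7²) = 36.36 regardless of where B sits on A1. So Z lies on both circle(A, 41.34) and circle(S, 36.36); the below-AH intersection is Z = (19.45, -36.48). B is the foot of the tangent from Z: B = (34.33, -4.025).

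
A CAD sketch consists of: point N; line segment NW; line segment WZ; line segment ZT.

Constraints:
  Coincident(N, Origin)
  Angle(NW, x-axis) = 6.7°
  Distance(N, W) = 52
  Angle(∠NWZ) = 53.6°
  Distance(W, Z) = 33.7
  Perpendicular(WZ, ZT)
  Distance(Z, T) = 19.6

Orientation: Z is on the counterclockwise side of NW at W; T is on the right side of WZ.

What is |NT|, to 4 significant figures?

61.52

∠NWZ = 53.6°, so WZ runs at 6.7° + (180° − 53.6°) = 133.1° from the x-axis; with |WZ| = 33.7, Z = W + 33.7·(cos 133.1°, sin 133.1°) = (28.62, 30.67). WZ is perpendicular to ZT; with |ZT| = 19.6 on the right of WZ, T = Z + 19.6·(0.7302, 0.6833) = (42.93, 44.07). Then |NT| = |T − N| = 61.52.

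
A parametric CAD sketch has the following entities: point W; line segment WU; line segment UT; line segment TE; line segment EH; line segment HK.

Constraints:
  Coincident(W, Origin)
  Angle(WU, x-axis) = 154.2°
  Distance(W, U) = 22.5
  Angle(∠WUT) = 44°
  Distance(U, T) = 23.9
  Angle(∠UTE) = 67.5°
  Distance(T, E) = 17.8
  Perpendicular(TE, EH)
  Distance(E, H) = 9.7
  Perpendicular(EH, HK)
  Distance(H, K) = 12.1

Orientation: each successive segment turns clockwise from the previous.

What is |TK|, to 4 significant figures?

11.25

TE ⟂ EH, so EH runs at 175.7°; with |EH| = 9.7, H = (-8.560, 0.2349). EH ⟂ HK, so HK runs at 85.70°; with |HK| = 12.1, K = (-7.653, 12.30). Then |TK| = |K − T| = 11.25.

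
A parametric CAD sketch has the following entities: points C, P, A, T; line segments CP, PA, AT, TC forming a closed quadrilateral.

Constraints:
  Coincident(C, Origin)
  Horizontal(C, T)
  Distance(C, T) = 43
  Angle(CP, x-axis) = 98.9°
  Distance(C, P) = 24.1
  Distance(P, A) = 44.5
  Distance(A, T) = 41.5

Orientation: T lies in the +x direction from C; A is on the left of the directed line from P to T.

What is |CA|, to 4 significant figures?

55.49

C is at the origin; C and T share the same y with |CT| = 43.0 and T in +x, so T = (43.0, 0). CP runs at 98.9° with |CP| = 24.1, so P = (-3.729, 23.81). A is determined by |PA| = 44.5 and |AT| = 41.5 together: it lies at the intersection of circle(P, 44.5) and circle(T, 41.5). With |PT| = 52.44, the foot of the radical line on PT is 28.68 from P and the perpendicular offset is √(44.5² − 28.68²) = 34.02. Taking the left-of-PT solution: A = (37.27, 41.10).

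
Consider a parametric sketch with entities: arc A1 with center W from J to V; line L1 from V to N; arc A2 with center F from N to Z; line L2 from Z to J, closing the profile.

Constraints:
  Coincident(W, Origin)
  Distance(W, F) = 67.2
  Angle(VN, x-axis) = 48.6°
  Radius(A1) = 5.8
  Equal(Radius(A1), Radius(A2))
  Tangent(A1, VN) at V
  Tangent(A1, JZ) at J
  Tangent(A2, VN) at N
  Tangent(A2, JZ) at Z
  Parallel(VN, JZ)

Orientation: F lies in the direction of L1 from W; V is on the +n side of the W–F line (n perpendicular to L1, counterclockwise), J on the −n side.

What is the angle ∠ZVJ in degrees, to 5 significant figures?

80.206°

The slot axis is L1's direction at 48.6°, so u = (cos 48.6°, sin 48.6°) = (0.66131, 0.75011) and n = (−sin 48.6°, cos 48.6°) = (-0.75011, 0.66131). W is at the origin and F lies 67.2 along u from W, so F = 67.2·u = (44.440, 50.407). Tangency of A1 to both parallel lines with radius 5.8 puts V and J at W ± 5.8·n: V = (-4.3506, 3.8356), J = (4.3506, -3.8356). Equal radii place N and Z the same way about F: N = F + 5.8·n = (40.090, 54.243), Z = F − 5.8·n = (48.791, 46.572). Then cos ∠ZVJ = VZ·VJ / (|VZ||VJ|), giving 80.206°.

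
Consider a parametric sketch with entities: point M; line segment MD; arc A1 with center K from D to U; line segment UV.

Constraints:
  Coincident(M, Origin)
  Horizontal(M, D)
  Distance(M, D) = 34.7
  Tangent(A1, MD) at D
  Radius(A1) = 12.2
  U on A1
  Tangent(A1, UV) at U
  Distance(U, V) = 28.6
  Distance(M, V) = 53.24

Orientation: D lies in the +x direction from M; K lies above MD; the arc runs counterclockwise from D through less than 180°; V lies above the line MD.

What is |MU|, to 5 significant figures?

48.840

M is at the origin; MD is horizontal with |MD| = 34.7 and D on the +x side, so D = (34.700, 0.0000). The tangent condition forces KD to be normal to MD, so K = D + (0, 12.2) = (34.700, 12.200). Since KU ⟂ UV (tangency), |KV| = √(12.2² + 28.6²) = 31.093 regardless of where U sits on A1. So V lies on both circle(M, 53.24) and circle(K, 31.093); the above-MD intersection is V = (31.253, 43.102). U is the foot of the tangent from V: U = (45.322, 18.201).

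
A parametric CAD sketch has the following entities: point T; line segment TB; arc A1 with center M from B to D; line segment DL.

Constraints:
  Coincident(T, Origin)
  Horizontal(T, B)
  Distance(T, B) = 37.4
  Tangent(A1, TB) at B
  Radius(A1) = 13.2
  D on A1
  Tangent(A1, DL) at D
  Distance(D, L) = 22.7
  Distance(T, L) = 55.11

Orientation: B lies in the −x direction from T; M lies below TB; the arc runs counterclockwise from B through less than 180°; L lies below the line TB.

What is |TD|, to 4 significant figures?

52.76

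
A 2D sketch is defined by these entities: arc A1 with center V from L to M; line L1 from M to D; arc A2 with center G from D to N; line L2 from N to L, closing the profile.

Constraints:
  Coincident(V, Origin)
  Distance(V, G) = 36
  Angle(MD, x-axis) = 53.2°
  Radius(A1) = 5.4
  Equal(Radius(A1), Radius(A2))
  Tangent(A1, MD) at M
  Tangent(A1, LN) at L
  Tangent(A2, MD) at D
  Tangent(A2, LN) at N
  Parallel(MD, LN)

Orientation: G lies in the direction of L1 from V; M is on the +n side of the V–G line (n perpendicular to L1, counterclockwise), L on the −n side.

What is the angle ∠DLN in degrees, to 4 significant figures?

16.70°

The slot axis is L1's direction at 53.2°, so u = (cos 53.2°, sin 53.2°) = (0.5990, 0.8007) and n = (−sin 53.2°, cos 53.2°) = (-0.8007, 0.5990). V is at the origin and G lies 36.0 along u from V, so G = 36.0·u = (21.56, 28.83). Tangency of A1 to both parallel lines with radius 5.4 puts M and L at V ± 5.4·n: M = (-4.324, 3.235), L = (4.324, -3.235). Equal radii place D and N the same way about G: D = G + 5.4·n = (17.24, 32.06), N = G − 5.4·n = (25.89, 25.59). Then cos ∠DLN = LD·LN / (|LD||LN|), giving 16.70°.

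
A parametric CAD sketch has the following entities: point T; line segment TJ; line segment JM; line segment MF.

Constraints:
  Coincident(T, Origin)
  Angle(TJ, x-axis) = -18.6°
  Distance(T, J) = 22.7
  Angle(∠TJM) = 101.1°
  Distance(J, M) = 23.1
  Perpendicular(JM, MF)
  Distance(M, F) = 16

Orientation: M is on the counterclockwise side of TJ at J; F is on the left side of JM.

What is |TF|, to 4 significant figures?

28.18

T is at the origin; TJ runs at -18.6° with length 22.7, so J = 22.7·(cos -18.6°, sin -18.6°) = (21.51, -7.240). ∠TJM = 101.1°, so JM runs at -18.6° + (180° − 101.1°) = 60.30° from the x-axis; with |JM| = 23.1, M = J + 23.1·(cos 60.30°, sin 60.30°) = (32.96, 12.83). JM is perpendicular to MF; with |MF| = 16.0 on the left of JM, F = M + 16.0·(-0.8686, 0.4955) = (19.06, 20.75). Then |TF| = |F − T| = 28.18.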